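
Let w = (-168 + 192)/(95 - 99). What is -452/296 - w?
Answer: 331/74 ≈ 4.4730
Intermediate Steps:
w = -6 (w = 24/(-4) = 24*(-¼) = -6)
-452/296 - w = -452/296 - 1*(-6) = -452*1/296 + 6 = -113/74 + 6 = 331/74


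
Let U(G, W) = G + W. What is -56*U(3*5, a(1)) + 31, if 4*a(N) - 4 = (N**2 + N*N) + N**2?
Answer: -907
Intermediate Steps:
a(N) = 1 + 3*N**2/4 (a(N) = 1 + ((N**2 + N*N) + N**2)/4 = 1 + ((N**2 + N**2) + N**2)/4 = 1 + (2*N**2 + N**2)/4 = 1 + (3*N**2)/4 = 1 + 3*N**2/4)
-56*U(3*5, a(1)) + 31 = -56*(3*5 + (1 + (3/4)*1**2)) + 31 = -56*(15 + (1 + (3/4)*1)) + 31 = -56*(15 + (1 + 3/4)) + 31 = -56*(15 + 7/4) + 31 = -56*67/4 + 31 = -938 + 31 = -907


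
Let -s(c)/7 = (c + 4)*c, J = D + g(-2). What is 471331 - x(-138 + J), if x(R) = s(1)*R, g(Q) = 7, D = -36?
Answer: 465486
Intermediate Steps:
J = -29 (J = -36 + 7 = -29)
s(c) = -7*c*(4 + c) (s(c) = -7*(c + 4)*c = -7*(4 + c)*c = -7*c*(4 + c))
x(R) = -35*R (x(R) = (-7*1*(4 + 1))*R = (-7*1*5)*R = -35*R)
471331 - x(-138 + J) = 471331 - (-35)*(-138 - 29) = 471331 - (-35)*(-167) = 471331 - 1*5845 = 471331 - 5845 = 465486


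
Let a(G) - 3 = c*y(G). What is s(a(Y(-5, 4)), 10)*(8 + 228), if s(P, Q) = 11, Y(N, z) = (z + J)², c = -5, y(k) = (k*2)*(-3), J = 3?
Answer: 2596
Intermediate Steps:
y(k) = -6*k (y(k) = (2*k)*(-3) = -6*k)
Y(N, z) = (3 + z)² (Y(N, z) = (z + 3)² = (3 + z)²)
a(G) = 3 + 30*G (a(G) = 3 - (-30)*G = 3 + 30*G)
s(a(Y(-5, 4)), 10)*(8 + 228) = 11*(8 + 228) = 11*236 = 2596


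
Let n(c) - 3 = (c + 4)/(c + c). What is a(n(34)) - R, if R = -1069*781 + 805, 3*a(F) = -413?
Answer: 2501839/3 ≈ 8.3395e+5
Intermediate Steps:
n(c) = 3 + (4 + c)/(2*c) (n(c) = 3 + (c + 4)/(c + c) = 3 + (4 + c)/((2*c)) = 3 + (4 + c)*(1/(2*c)) = 3 + (4 + c)/(2*c))
a(F) = -413/3 (a(F) = (⅓)*(-413) = -413/3)
R = -834084 (R = -834889 + 805 = -834084)
a(n(34)) - R = -413/3 - 1*(-834084) = -413/3 + 834084 = 2501839/3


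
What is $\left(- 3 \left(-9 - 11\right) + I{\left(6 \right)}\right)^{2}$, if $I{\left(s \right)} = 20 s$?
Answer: $32400$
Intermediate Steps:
$\left(- 3 \left(-9 - 11\right) + I{\left(6 \right)}\right)^{2} = \left(- 3 \left(-9 - 11\right) + 20 \cdot 6\right)^{2} = \left(\left(-3\right) \left(-20\right) + 120\right)^{2} = \left(60 + 120\right)^{2} = 180^{2} = 32400$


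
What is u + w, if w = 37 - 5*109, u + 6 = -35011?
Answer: -35525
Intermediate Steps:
u = -35017 (u = -6 - 35011 = -35017)
w = -508 (w = 37 - 545 = -508)
u + w = -35017 - 508 = -35525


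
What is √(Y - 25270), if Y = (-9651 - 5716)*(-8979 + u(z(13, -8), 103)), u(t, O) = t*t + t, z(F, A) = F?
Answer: 3*√15017581 ≈ 11626.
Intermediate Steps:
u(t, O) = t + t² (u(t, O) = t² + t = t + t²)
Y = 135183499 (Y = (-9651 - 5716)*(-8979 + 13*(1 + 13)) = -15367*(-8979 + 13*14) = -15367*(-8979 + 182) = -15367*(-8797) = 135183499)
√(Y - 25270) = √(135183499 - 25270) = √135158229 = 3*√15017581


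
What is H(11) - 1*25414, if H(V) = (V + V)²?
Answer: -24930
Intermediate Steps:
H(V) = 4*V² (H(V) = (2*V)² = 4*V²)
H(11) - 1*25414 = 4*11² - 1*25414 = 4*121 - 25414 = 484 - 25414 = -24930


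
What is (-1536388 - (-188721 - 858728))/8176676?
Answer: -488939/8176676 ≈ -0.059797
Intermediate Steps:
(-1536388 - (-188721 - 858728))/8176676 = (-1536388 - 1*(-1047449))*(1/8176676) = (-1536388 + 1047449)*(1/8176676) = -488939*1/8176676 = -488939/8176676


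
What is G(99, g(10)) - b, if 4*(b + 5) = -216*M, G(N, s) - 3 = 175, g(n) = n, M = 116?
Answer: 6447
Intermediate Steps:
G(N, s) = 178 (G(N, s) = 3 + 175 = 178)
b = -6269 (b = -5 + (-216*116)/4 = -5 + (¼)*(-25056) = -5 - 6264 = -6269)
G(99, g(10)) - b = 178 - 1*(-6269) = 178 + 6269 = 6447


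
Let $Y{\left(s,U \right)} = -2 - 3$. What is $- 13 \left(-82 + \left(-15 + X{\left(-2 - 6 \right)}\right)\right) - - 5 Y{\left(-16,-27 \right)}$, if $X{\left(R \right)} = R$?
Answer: $1340$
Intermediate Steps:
$Y{\left(s,U \right)} = -5$ ($Y{\left(s,U \right)} = -2 - 3 = -5$)
$- 13 \left(-82 + \left(-15 + X{\left(-2 - 6 \right)}\right)\right) - - 5 Y{\left(-16,-27 \right)} = - 13 \left(-82 - 23\right) - \left(-5\right) \left(-5\right) = - 13 \left(-82 - 23\right) - 25 = \left(-13\right) \left(-105\right) - 25 = 1365 - 25 = 1340$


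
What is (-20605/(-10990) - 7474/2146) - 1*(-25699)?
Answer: 1638003169/63742 ≈ 25697.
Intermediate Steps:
(-20605/(-10990) - 7474/2146) - 1*(-25699) = (-20605*(-1/10990) - 7474*1/2146) + 25699 = (4121/2198 - 101/29) + 25699 = -102489/63742 + 25699 = 1638003169/63742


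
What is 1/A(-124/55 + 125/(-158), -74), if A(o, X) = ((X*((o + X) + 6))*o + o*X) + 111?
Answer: -37758050/591893045913 ≈ -6.3792e-5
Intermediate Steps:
A(o, X) = 111 + X*o + X*o*(6 + X + o) (A(o, X) = ((X*((X + o) + 6))*o + X*o) + 111 = ((X*(6 + X + o))*o + X*o) + 111 = (X*o*(6 + X + o) + X*o) + 111 = (X*o + X*o*(6 + X + o)) + 111 = 111 + X*o + X*o*(6 + X + o))
1/A(-124/55 + 125/(-158), -74) = 1/(111 - 74*(-124/55 + 125/(-158))**2 + (-124/55 + 125/(-158))*(-74)**2 + 7*(-74)*(-124/55 + 125/(-158))) = 1/(111 - 74*(-124*1/55 + 125*(-1/158))**2 + (-124*1/55 + 125*(-1/158))*5476 + 7*(-74)*(-124*1/55 + 125*(-1/158))) = 1/(111 - 74*(-124/55 - 125/158)**2 + (-124/55 - 125/158)*5476 + 7*(-74)*(-124/55 - 125/158)) = 1/(111 - 74*(-26467/8690)**2 - 26467/8690*5476 + 7*(-74)*(-26467/8690)) = 1/(111 - 74*700502089/75516100 - 72466646/4345 + 6854953/4345) = 1/(111 - 25918577293/37758050 - 72466646/4345 + 6854953/4345) = 1/(-591893045913/37758050) = -37758050/591893045913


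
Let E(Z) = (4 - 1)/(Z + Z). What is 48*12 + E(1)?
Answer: 1155/2 ≈ 577.50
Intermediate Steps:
E(Z) = 3/(2*Z) (E(Z) = 3/((2*Z)) = 3*(1/(2*Z)) = 3/(2*Z))
48*12 + E(1) = 48*12 + (3/2)/1 = 576 + (3/2)*1 = 576 + 3/2 = 1155/2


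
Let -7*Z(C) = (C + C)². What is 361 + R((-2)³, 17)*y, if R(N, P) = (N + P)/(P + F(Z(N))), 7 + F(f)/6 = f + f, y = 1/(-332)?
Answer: 389159507/1078004 ≈ 361.00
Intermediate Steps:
Z(C) = -4*C²/7 (Z(C) = -(C + C)²/7 = -4*C²/7)
y = -1/332 ≈ -0.0030120
F(f) = -42 + 12*f (F(f) = -42 + 6*(f + f) = -42 + 6*(2*f) = -42 + 12*f)
R(N, P) = (N + P)/(-42 + P - 48*N²/7) (R(N, P) = (N + P)/(P + (-42 + 12*(-4*N²/7))) = (N + P)/(P + (-42 - 48*N²/7)) = (N + P)/(-42 + P - 48*N²/7))
361 + R((-2)³, 17)*y = 361 + (7*((-2)³ + 17)/(-294 - 48*((-2)³)² + 7*17))*(-1/332) = 361 + (7*(-8 + 17)/(-294 - 48*(-8)² + 119))*(-1/332) = 361 + (7*9/(-294 - 48*64 + 119))*(-1/332) = 361 + (7*9/(-294 - 3072 + 119))*(-1/332) = 361 + (7*9/(-3247))*(-1/332) = 361 + (7*(-1/3247)*9)*(-1/332) = 361 - 63/3247*(-1/332) = 361 + 63/1078004 = 389159507/1078004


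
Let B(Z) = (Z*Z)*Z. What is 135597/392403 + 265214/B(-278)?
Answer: 42564004047/127738782116 ≈ 0.33321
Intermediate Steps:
B(Z) = Z**3 (B(Z) = Z**2*Z = Z**3)
135597/392403 + 265214/B(-278) = 135597/392403 + 265214/((-278)**3) = 135597*(1/392403) + 265214/(-21484952) = 4109/11891 + 265214*(-1/21484952) = 4109/11891 - 132607/10742476 = 42564004047/127738782116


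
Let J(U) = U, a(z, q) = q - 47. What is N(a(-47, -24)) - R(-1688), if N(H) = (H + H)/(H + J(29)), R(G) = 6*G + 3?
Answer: 212696/21 ≈ 10128.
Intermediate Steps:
a(z, q) = -47 + q
R(G) = 3 + 6*G
N(H) = 2*H/(29 + H) (N(H) = (H + H)/(H + 29) = (2*H)/(29 + H) = 2*H/(29 + H))
N(a(-47, -24)) - R(-1688) = 2*(-47 - 24)/(29 + (-47 - 24)) - (3 + 6*(-1688)) = 2*(-71)/(29 - 71) - (3 - 10128) = 2*(-71)/(-42) - 1*(-10125) = 2*(-71)*(-1/42) + 10125 = 71/21 + 10125 = 212696/21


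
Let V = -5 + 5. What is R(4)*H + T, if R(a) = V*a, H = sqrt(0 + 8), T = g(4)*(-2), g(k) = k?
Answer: -8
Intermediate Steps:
T = -8 (T = 4*(-2) = -8)
V = 0
H = 2*sqrt(2) (H = sqrt(8) = 2*sqrt(2) ≈ 2.8284)
R(a) = 0 (R(a) = 0*a = 0)
R(4)*H + T = 0*(2*sqrt(2)) - 8 = 0 - 8 = -8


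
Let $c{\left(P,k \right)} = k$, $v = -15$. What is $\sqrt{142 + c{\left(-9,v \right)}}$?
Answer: $\sqrt{127} \approx 11.269$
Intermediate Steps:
$\sqrt{142 + c{\left(-9,v \right)}} = \sqrt{142 - 15} = \sqrt{127}$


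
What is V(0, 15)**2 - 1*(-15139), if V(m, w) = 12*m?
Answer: 15139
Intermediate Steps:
V(0, 15)**2 - 1*(-15139) = (12*0)**2 - 1*(-15139) = 0**2 + 15139 = 0 + 15139 = 15139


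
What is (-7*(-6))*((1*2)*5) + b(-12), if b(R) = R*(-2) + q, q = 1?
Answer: 445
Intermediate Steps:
b(R) = 1 - 2*R (b(R) = R*(-2) + 1 = -2*R + 1 = 1 - 2*R)
(-7*(-6))*((1*2)*5) + b(-12) = (-7*(-6))*((1*2)*5) + (1 - 2*(-12)) = 42*(2*5) + (1 + 24) = 42*10 + 25 = 420 + 25 = 445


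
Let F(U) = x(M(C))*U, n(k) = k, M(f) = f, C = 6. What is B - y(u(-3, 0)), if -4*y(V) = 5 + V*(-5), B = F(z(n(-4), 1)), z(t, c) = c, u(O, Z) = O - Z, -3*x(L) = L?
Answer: 3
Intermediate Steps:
x(L) = -L/3
F(U) = -2*U (F(U) = (-⅓*6)*U = -2*U)
B = -2 (B = -2*1 = -2)
y(V) = -5/4 + 5*V/4 (y(V) = -(5 + V*(-5))/4 = -(5 - 5*V)/4 = -5/4 + 5*V/4)
B - y(u(-3, 0)) = -2 - (-5/4 + 5*(-3 - 1*0)/4) = -2 - (-5/4 + 5*(-3 + 0)/4) = -2 - (-5/4 + (5/4)*(-3)) = -2 - (-5/4 - 15/4) = -2 - 1*(-5) = -2 + 5 = 3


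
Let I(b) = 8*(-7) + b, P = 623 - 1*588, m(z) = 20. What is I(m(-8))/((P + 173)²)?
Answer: -9/10816 ≈ -0.00083210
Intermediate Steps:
P = 35 (P = 623 - 588 = 35)
I(b) = -56 + b
I(m(-8))/((P + 173)²) = (-56 + 20)/((35 + 173)²) = -36/(208²) = -36/43264 = -36*1/43264 = -9/10816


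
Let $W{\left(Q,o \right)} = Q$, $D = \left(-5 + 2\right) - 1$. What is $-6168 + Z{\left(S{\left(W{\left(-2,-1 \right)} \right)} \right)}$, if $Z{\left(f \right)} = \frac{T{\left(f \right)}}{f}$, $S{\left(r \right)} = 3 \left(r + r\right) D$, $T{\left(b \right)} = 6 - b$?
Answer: $- \frac{49351}{8} \approx -6168.9$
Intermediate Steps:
$D = -4$ ($D = -3 - 1 = -4$)
$S{\left(r \right)} = - 24 r$ ($S{\left(r \right)} = 3 \left(r + r\right) \left(-4\right) = 3 \cdot 2 r \left(-4\right) = 6 r \left(-4\right) = - 24 r$)
$Z{\left(f \right)} = \frac{6 - f}{f}$
$-6168 + Z{\left(S{\left(W{\left(-2,-1 \right)} \right)} \right)} = -6168 + \frac{6 - \left(-24\right) \left(-2\right)}{\left(-24\right) \left(-2\right)} = -6168 + \frac{6 - 48}{48} = -6168 + \frac{1}{48} \left(-42\right) = -6168 - \frac{7}{8} = - \frac{49351}{8}$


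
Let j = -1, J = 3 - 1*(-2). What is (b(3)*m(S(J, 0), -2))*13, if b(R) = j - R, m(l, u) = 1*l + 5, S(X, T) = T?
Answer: -260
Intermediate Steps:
J = 5 (J = 3 + 2 = 5)
m(l, u) = 5 + l (m(l, u) = l + 5 = 5 + l)
b(R) = -1 - R
(b(3)*m(S(J, 0), -2))*13 = ((-1 - 1*3)*(5 + 0))*13 = ((-1 - 3)*5)*13 = -4*5*13 = -20*13 = -260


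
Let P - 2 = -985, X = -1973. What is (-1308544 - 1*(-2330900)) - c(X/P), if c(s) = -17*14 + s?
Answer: 1005207929/983 ≈ 1.0226e+6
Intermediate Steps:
P = -983 (P = 2 - 985 = -983)
c(s) = -238 + s
(-1308544 - 1*(-2330900)) - c(X/P) = (-1308544 - 1*(-2330900)) - (-238 - 1973/(-983)) = (-1308544 + 2330900) - (-238 - 1973*(-1/983)) = 1022356 - (-238 + 1973/983) = 1022356 - 1*(-231981/983) = 1022356 + 231981/983 = 1005207929/983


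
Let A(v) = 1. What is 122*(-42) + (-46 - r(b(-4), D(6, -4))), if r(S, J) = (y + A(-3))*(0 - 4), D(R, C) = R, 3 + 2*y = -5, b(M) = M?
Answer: -5182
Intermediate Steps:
y = -4 (y = -3/2 + (½)*(-5) = -3/2 - 5/2 = -4)
r(S, J) = 12 (r(S, J) = (-4 + 1)*(0 - 4) = -3*(-4) = 12)
122*(-42) + (-46 - r(b(-4), D(6, -4))) = 122*(-42) + (-46 - 1*12) = -5124 + (-46 - 12) = -5124 - 58 = -5182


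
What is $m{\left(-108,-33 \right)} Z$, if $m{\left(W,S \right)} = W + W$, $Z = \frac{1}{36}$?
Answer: $-6$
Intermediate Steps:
$Z = \frac{1}{36} \approx 0.027778$
$m{\left(W,S \right)} = 2 W$
$m{\left(-108,-33 \right)} Z = 2 \left(-108\right) \frac{1}{36} = \left(-216\right) \frac{1}{36} = -6$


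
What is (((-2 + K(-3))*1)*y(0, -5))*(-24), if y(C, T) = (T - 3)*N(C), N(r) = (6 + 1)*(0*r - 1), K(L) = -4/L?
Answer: 896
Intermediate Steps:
N(r) = -7 (N(r) = 7*(0 - 1) = 7*(-1) = -7)
y(C, T) = 21 - 7*T (y(C, T) = (T - 3)*(-7) = (-3 + T)*(-7) = 21 - 7*T)
(((-2 + K(-3))*1)*y(0, -5))*(-24) = (((-2 - 4/(-3))*1)*(21 - 7*(-5)))*(-24) = (((-2 - 4*(-⅓))*1)*(21 + 35))*(-24) = (((-2 + 4/3)*1)*56)*(-24) = (-⅔*1*56)*(-24) = -⅔*56*(-24) = -112/3*(-24) = 896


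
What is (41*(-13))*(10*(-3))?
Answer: 15990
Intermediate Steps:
(41*(-13))*(10*(-3)) = -533*(-30) = 15990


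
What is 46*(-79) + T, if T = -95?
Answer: -3729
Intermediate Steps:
46*(-79) + T = 46*(-79) - 95 = -3634 - 95 = -3729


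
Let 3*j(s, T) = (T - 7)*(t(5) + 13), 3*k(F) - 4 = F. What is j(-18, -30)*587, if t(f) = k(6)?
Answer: -1064231/9 ≈ -1.1825e+5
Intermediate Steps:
k(F) = 4/3 + F/3
t(f) = 10/3 (t(f) = 4/3 + (⅓)*6 = 4/3 + 2 = 10/3)
j(s, T) = -343/9 + 49*T/9 (j(s, T) = ((T - 7)*(10/3 + 13))/3 = ((-7 + T)*(49/3))/3 = (-343/3 + 49*T/3)/3 = -343/9 + 49*T/9)
j(-18, -30)*587 = (-343/9 + (49/9)*(-30))*587 = (-343/9 - 490/3)*587 = -1813/9*587 = -1064231/9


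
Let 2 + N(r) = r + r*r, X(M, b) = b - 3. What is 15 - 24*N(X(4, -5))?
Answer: -1281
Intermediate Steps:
X(M, b) = -3 + b
N(r) = -2 + r + r**2 (N(r) = -2 + (r + r*r) = -2 + (r + r**2) = -2 + r + r**2)
15 - 24*N(X(4, -5)) = 15 - 24*(-2 + (-3 - 5) + (-3 - 5)**2) = 15 - 24*(-2 - 8 + (-8)**2) = 15 - 24*(-2 - 8 + 64) = 15 - 24*54 = 15 - 1296 = -1281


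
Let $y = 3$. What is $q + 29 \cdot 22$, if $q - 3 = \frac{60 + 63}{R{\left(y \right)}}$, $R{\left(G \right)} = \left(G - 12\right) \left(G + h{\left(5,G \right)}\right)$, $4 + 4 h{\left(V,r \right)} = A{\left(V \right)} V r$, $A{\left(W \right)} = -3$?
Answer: $\frac{71315}{111} \approx 642.48$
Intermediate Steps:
$h{\left(V,r \right)} = -1 - \frac{3 V r}{4}$ ($h{\left(V,r \right)} = -1 + \frac{- 3 V r}{4} = -1 + \frac{\left(-3\right) V r}{4} = -1 - \frac{3 V r}{4}$)
$R{\left(G \right)} = \left(-1 - \frac{11 G}{4}\right) \left(-12 + G\right)$ ($R{\left(G \right)} = \left(G - 12\right) \left(G - \left(1 + \frac{15 G}{4}\right)\right) = \left(-12 + G\right) \left(G - \left(1 + \frac{15 G}{4}\right)\right) = \left(-12 + G\right) \left(-1 - \frac{11 G}{4}\right) = \left(-1 - \frac{11 G}{4}\right) \left(-12 + G\right)$)
$q = \frac{497}{111}$ ($q = 3 + \frac{60 + 63}{12 + 32 \cdot 3 - \frac{11 \cdot 3^{2}}{4}} = 3 + \frac{123}{12 + 96 - \frac{99}{4}} = 3 + \frac{123}{\frac{333}{4}} = 3 + 123 \cdot \frac{4}{333} = 3 + \frac{164}{111} = \frac{497}{111} \approx 4.4775$)
$q + 29 \cdot 22 = \frac{497}{111} + 29 \cdot 22 = \frac{497}{111} + 638 = \frac{71315}{111}$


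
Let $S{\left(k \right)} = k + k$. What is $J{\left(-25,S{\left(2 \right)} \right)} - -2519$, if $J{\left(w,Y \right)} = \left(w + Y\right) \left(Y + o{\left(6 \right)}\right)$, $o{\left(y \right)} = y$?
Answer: $2309$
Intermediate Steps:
$S{\left(k \right)} = 2 k$
$J{\left(w,Y \right)} = \left(6 + Y\right) \left(Y + w\right)$ ($J{\left(w,Y \right)} = \left(w + Y\right) \left(Y + 6\right) = \left(Y + w\right) \left(6 + Y\right) = \left(6 + Y\right) \left(Y + w\right)$)
$J{\left(-25,S{\left(2 \right)} \right)} - -2519 = \left(\left(2 \cdot 2\right)^{2} + 6 \cdot 2 \cdot 2 + 6 \left(-25\right) + 2 \cdot 2 \left(-25\right)\right) - -2519 = \left(4^{2} + 6 \cdot 4 - 150 + 4 \left(-25\right)\right) + 2519 = \left(16 + 24 - 150 - 100\right) + 2519 = -210 + 2519 = 2309$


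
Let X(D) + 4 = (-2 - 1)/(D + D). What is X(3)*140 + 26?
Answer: -604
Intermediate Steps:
X(D) = -4 - 3/(2*D) (X(D) = -4 + (-2 - 1)/(D + D) = -4 - 3*1/(2*D) = -4 - 3/(2*D))
X(3)*140 + 26 = (-4 - 3/2/3)*140 + 26 = (-4 - 3/2*⅓)*140 + 26 = (-4 - ½)*140 + 26 = -9/2*140 + 26 = -630 + 26 = -604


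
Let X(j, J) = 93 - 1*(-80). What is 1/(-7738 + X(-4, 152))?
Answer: -1/7565 ≈ -0.00013219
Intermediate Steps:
X(j, J) = 173 (X(j, J) = 93 + 80 = 173)
1/(-7738 + X(-4, 152)) = 1/(-7738 + 173) = 1/(-7565) = -1/7565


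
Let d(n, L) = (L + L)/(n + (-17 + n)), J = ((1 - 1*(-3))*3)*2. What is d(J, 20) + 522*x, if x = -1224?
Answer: -19806728/31 ≈ -6.3893e+5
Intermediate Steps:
J = 24 (J = ((1 + 3)*3)*2 = (4*3)*2 = 12*2 = 24)
d(n, L) = 2*L/(-17 + 2*n) (d(n, L) = (2*L)/(-17 + 2*n) = 2*L/(-17 + 2*n))
d(J, 20) + 522*x = 2*20/(-17 + 2*24) + 522*(-1224) = 2*20/(-17 + 48) - 638928 = 2*20/31 - 638928 = 2*20*(1/31) - 638928 = 40/31 - 638928 = -19806728/31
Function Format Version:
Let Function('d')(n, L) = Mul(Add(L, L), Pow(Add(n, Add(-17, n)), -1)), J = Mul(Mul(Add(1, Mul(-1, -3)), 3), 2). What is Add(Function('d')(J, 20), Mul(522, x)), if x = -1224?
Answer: Rational(-19806728, 31) ≈ -6.3893e+5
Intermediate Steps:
J = 24 (J = Mul(Mul(Add(1, 3), 3), 2) = Mul(Mul(4, 3), 2) = Mul(12, 2) = 24)
Function('d')(n, L) = Mul(2, L, Pow(Add(-17, Mul(2, n)), -1)) (Function('d')(n, L) = Mul(Mul(2, L), Pow(Add(-17, Mul(2, n)), -1)) = Mul(2, L, Pow(Add(-17, Mul(2, n)), -1)))
Add(Function('d')(J, 20), Mul(522, x)) = Add(Mul(2, 20, Pow(Add(-17, Mul(2, 24)), -1)), Mul(522, -1224)) = Add(Mul(2, 20, Pow(Add(-17, 48), -1)), -638928) = Add(Mul(2, 20, Pow(31, -1)), -638928) = Add(Mul(2, 20, Rational(1, 31)), -638928) = Add(Rational(40, 31), -638928) = Rational(-19806728, 31)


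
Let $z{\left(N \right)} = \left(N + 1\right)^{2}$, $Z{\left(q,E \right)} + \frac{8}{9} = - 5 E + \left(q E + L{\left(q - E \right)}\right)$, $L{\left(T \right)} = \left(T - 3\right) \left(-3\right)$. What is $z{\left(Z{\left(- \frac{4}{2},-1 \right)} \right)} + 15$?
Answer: $\frac{30799}{81} \approx 380.23$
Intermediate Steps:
$L{\left(T \right)} = 9 - 3 T$ ($L{\left(T \right)} = \left(-3 + T\right) \left(-3\right) = 9 - 3 T$)
$Z{\left(q,E \right)} = \frac{73}{9} - 3 q - 2 E + E q$ ($Z{\left(q,E \right)} = - \frac{8}{9} - \left(-9 + 3 \left(q - E\right) + 5 E - q E\right) = - \frac{8}{9} - \left(-9 + 2 E + 3 q - E q\right) = - \frac{8}{9} + \left(9 - 3 q - 2 E + E q\right) = \frac{73}{9} - 3 q - 2 E + E q$)
$z{\left(N \right)} = \left(1 + N\right)^{2}$
$z{\left(Z{\left(- \frac{4}{2},-1 \right)} \right)} + 15 = \left(1 - \left(- \frac{91}{9} - 2 + 3 \left(-4\right) \frac{1}{2}\right)\right)^{2} + 15 = \left(1 + \left(\frac{73}{9} - 3 \left(\left(-4\right) \frac{1}{2}\right) + 2 - \left(-4\right) \frac{1}{2}\right)\right)^{2} + 15 = \left(1 + \left(\frac{73}{9} - -6 + 2 - -2\right)\right)^{2} + 15 = \left(1 + \left(\frac{73}{9} + 6 + 2 + 2\right)\right)^{2} + 15 = \left(1 + \frac{163}{9}\right)^{2} + 15 = \left(\frac{172}{9}\right)^{2} + 15 = \frac{29584}{81} + 15 = \frac{30799}{81}$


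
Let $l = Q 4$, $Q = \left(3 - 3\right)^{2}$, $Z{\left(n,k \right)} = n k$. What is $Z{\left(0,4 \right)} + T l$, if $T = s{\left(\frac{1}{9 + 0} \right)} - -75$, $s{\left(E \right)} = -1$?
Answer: $0$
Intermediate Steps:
$Z{\left(n,k \right)} = k n$
$T = 74$ ($T = -1 - -75 = -1 + 75 = 74$)
$Q = 0$ ($Q = 0^{2} = 0$)
$l = 0$ ($l = 0 \cdot 4 = 0$)
$Z{\left(0,4 \right)} + T l = 4 \cdot 0 + 74 \cdot 0 = 0 + 0 = 0$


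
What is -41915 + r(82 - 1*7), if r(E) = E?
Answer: -41840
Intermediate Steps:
-41915 + r(82 - 1*7) = -41915 + (82 - 1*7) = -41915 + (82 - 7) = -41915 + 75 = -41840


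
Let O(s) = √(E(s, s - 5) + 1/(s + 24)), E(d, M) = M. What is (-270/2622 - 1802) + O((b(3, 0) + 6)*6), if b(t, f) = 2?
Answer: -787519/437 + √6194/12 ≈ -1795.5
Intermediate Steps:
O(s) = √(-5 + s + 1/(24 + s)) (O(s) = √((s - 5) + 1/(s + 24)) = √((-5 + s) + 1/(24 + s)) = √(-5 + s + 1/(24 + s)))
(-270/2622 - 1802) + O((b(3, 0) + 6)*6) = (-270/2622 - 1802) + √((1 + (-5 + (2 + 6)*6)*(24 + (2 + 6)*6))/(24 + (2 + 6)*6)) = (-270*1/2622 - 1802) + √((1 + (-5 + 8*6)*(24 + 8*6))/(24 + 8*6)) = (-45/437 - 1802) + √((1 + (-5 + 48)*(24 + 48))/(24 + 48)) = -787519/437 + √((1 + 43*72)/72) = -787519/437 + √((1 + 3096)/72) = -787519/437 + √((1/72)*3097) = -787519/437 + √(3097/72) = -787519/437 + √6194/12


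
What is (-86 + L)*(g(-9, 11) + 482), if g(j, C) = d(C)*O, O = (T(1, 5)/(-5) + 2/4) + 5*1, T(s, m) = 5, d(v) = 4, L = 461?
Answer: 187500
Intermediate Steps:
O = 9/2 (O = (5/(-5) + 2/4) + 5*1 = (5*(-⅕) + 2*(¼)) + 5 = (-1 + ½) + 5 = -½ + 5 = 9/2 ≈ 4.5000)
g(j, C) = 18 (g(j, C) = 4*(9/2) = 18)
(-86 + L)*(g(-9, 11) + 482) = (-86 + 461)*(18 + 482) = 375*500 = 187500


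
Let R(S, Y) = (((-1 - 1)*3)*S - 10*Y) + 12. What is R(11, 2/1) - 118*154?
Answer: -18246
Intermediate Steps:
R(S, Y) = 12 - 10*Y - 6*S (R(S, Y) = ((-2*3)*S - 10*Y) + 12 = (-6*S - 10*Y) + 12 = (-10*Y - 6*S) + 12 = 12 - 10*Y - 6*S)
R(11, 2/1) - 118*154 = (12 - 20/1 - 6*11) - 118*154 = (12 - 20 - 66) - 18172 = -74 - 18172 = -18246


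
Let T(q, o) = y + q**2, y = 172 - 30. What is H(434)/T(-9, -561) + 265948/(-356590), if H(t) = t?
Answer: 47726828/39759785 ≈ 1.2004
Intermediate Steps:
y = 142
T(q, o) = 142 + q**2
H(434)/T(-9, -561) + 265948/(-356590) = 434/(142 + (-9)**2) + 265948/(-356590) = 434/(142 + 81) + 265948*(-1/356590) = 434/223 - 132974/178295 = 47726828/39759785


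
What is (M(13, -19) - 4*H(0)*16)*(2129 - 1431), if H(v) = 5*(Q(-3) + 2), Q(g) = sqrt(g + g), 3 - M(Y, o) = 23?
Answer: -460680 - 223360*I*sqrt(6) ≈ -4.6068e+5 - 5.4712e+5*I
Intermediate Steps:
M(Y, o) = -20 (M(Y, o) = 3 - 1*23 = 3 - 23 = -20)
Q(g) = sqrt(2)*sqrt(g) (Q(g) = sqrt(2*g) = sqrt(2)*sqrt(g))
H(v) = 10 + 5*I*sqrt(6) (H(v) = 5*(sqrt(2)*sqrt(-3) + 2) = 5*(sqrt(2)*(I*sqrt(3)) + 2) = 5*(I*sqrt(6) + 2) = 5*(2 + I*sqrt(6)) = 10 + 5*I*sqrt(6))
(M(13, -19) - 4*H(0)*16)*(2129 - 1431) = (-20 - 4*(10 + 5*I*sqrt(6))*16)*(2129 - 1431) = (-20 + (-40 - 20*I*sqrt(6))*16)*698 = (-20 + (-640 - 320*I*sqrt(6)))*698 = (-660 - 320*I*sqrt(6))*698 = -460680 - 223360*I*sqrt(6)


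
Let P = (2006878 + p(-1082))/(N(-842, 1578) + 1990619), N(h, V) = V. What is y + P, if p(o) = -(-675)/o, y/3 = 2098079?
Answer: 13567589765762819/2155557154 ≈ 6.2942e+6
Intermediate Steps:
y = 6294237 (y = 3*2098079 = 6294237)
p(o) = 675/o
P = 2171441321/2155557154 (P = (2006878 + 675/(-1082))/(1578 + 1990619) = (2006878 + 675*(-1/1082))/1992197 = (2006878 - 675/1082)*(1/1992197) = (2171441321/1082)*(1/1992197) = 2171441321/2155557154 ≈ 1.0074)
y + P = 6294237 + 2171441321/2155557154 = 13567589765762819/2155557154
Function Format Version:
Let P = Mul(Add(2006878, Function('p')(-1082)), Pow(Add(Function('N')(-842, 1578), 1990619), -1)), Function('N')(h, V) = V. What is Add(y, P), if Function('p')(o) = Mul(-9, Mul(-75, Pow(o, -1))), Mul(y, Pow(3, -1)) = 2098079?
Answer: Rational(13567589765762819, 2155557154) ≈ 6.2942e+6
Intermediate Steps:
y = 6294237 (y = Mul(3, 2098079) = 6294237)
Function('p')(o) = Mul(675, Pow(o, -1))
P = Rational(2171441321, 2155557154) (P = Mul(Add(2006878, Mul(675, Pow(-1082, -1))), Pow(Add(1578, 1990619), -1)) = Mul(Add(2006878, Mul(675, Rational(-1, 1082))), Pow(1992197, -1)) = Mul(Add(2006878, Rational(-675, 1082)), Rational(1, 1992197)) = Mul(Rational(2171441321, 1082), Rational(1, 1992197)) = Rational(2171441321, 2155557154) ≈ 1.0074)
Add(y, P) = Add(6294237, Rational(2171441321, 2155557154)) = Rational(13567589765762819, 2155557154)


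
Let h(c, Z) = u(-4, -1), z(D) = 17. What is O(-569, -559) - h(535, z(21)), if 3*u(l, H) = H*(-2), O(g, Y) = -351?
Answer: -1055/3 ≈ -351.67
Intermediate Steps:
u(l, H) = -2*H/3 (u(l, H) = (H*(-2))/3 = (-2*H)/3 = -2*H/3)
h(c, Z) = ⅔ (h(c, Z) = -⅔*(-1) = ⅔)
O(-569, -559) - h(535, z(21)) = -351 - 1*⅔ = -351 - ⅔ = -1055/3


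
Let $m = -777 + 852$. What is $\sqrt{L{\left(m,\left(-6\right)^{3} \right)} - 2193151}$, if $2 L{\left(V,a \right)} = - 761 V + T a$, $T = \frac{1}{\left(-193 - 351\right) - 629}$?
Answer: $\frac{i \sqrt{1358615781970}}{782} \approx 1490.5 i$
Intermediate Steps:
$m = 75$
$T = - \frac{1}{1173}$ ($T = \frac{1}{-544 - 629} = \frac{1}{-1173} = - \frac{1}{1173} \approx -0.00085251$)
$L{\left(V,a \right)} = - \frac{761 V}{2} - \frac{a}{2346}$ ($L{\left(V,a \right)} = \frac{- 761 V - \frac{a}{1173}}{2} = - \frac{761 V}{2} - \frac{a}{2346}$)
$\sqrt{L{\left(m,\left(-6\right)^{3} \right)} - 2193151} = \sqrt{\left(\left(- \frac{761}{2}\right) 75 - \frac{\left(-6\right)^{3}}{2346}\right) - 2193151} = \sqrt{\left(- \frac{57075}{2} - - \frac{36}{391}\right) - 2193151} = \sqrt{\left(- \frac{57075}{2} + \frac{36}{391}\right) - 2193151} = \sqrt{- \frac{22316253}{782} - 2193151} = \sqrt{- \frac{1737360335}{782}} = \frac{i \sqrt{1358615781970}}{782}$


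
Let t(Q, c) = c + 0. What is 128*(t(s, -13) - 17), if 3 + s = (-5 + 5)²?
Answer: -3840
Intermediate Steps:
s = -3 (s = -3 + (-5 + 5)² = -3 + 0² = -3 + 0 = -3)
t(Q, c) = c
128*(t(s, -13) - 17) = 128*(-13 - 17) = 128*(-30) = -3840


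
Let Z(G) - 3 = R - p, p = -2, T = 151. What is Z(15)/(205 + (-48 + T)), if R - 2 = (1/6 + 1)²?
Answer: 43/1584 ≈ 0.027146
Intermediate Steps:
R = 121/36 (R = 2 + (1/6 + 1)² = 2 + (⅙ + 1)² = 2 + (7/6)² = 2 + 49/36 = 121/36 ≈ 3.3611)
Z(G) = 301/36 (Z(G) = 3 + (121/36 - 1*(-2)) = 3 + (121/36 + 2) = 3 + 193/36 = 301/36)
Z(15)/(205 + (-48 + T)) = 301/(36*(205 + (-48 + 151))) = 301/(36*(205 + 103)) = (301/36)/308 = (301/36)*(1/308) = 43/1584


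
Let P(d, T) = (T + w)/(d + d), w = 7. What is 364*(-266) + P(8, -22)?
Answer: -1549199/16 ≈ -96825.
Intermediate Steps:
P(d, T) = (7 + T)/(2*d) (P(d, T) = (T + 7)/(d + d) = (7 + T)/((2*d)) = (7 + T)*(1/(2*d)) = (7 + T)/(2*d))
364*(-266) + P(8, -22) = 364*(-266) + (½)*(7 - 22)/8 = -96824 + (½)*(⅛)*(-15) = -96824 - 15/16 = -1549199/16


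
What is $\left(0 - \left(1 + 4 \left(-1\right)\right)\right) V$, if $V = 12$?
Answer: $36$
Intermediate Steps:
$\left(0 - \left(1 + 4 \left(-1\right)\right)\right) V = \left(0 - \left(1 + 4 \left(-1\right)\right)\right) 12 = \left(0 - \left(1 - 4\right)\right) 12 = \left(0 - -3\right) 12 = \left(0 + 3\right) 12 = 3 \cdot 12 = 36$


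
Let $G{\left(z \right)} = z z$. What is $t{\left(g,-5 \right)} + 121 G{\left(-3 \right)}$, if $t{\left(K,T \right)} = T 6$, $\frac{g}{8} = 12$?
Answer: $1059$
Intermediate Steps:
$g = 96$ ($g = 8 \cdot 12 = 96$)
$G{\left(z \right)} = z^{2}$
$t{\left(K,T \right)} = 6 T$
$t{\left(g,-5 \right)} + 121 G{\left(-3 \right)} = 6 \left(-5\right) + 121 \left(-3\right)^{2} = -30 + 121 \cdot 9 = -30 + 1089 = 1059$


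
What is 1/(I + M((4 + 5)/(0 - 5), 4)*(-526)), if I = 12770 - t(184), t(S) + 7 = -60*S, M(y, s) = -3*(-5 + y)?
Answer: 5/65433 ≈ 7.6414e-5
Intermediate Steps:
M(y, s) = 15 - 3*y
t(S) = -7 - 60*S
I = 23817 (I = 12770 - (-7 - 60*184) = 12770 - (-7 - 11040) = 12770 - 1*(-11047) = 12770 + 11047 = 23817)
1/(I + M((4 + 5)/(0 - 5), 4)*(-526)) = 1/(23817 + (15 - 3*(4 + 5)/(0 - 5))*(-526)) = 1/(23817 + (15 - 27/(-5))*(-526)) = 1/(23817 + (15 - 27*(-1)/5)*(-526)) = 1/(23817 + (15 - 3*(-9/5))*(-526)) = 1/(23817 + (15 + 27/5)*(-526)) = 1/(23817 + (102/5)*(-526)) = 1/(23817 - 53652/5) = 1/(65433/5) = 5/65433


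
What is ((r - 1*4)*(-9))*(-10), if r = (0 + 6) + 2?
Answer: 360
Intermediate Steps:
r = 8 (r = 6 + 2 = 8)
((r - 1*4)*(-9))*(-10) = ((8 - 1*4)*(-9))*(-10) = ((8 - 4)*(-9))*(-10) = (4*(-9))*(-10) = -36*(-10) = 360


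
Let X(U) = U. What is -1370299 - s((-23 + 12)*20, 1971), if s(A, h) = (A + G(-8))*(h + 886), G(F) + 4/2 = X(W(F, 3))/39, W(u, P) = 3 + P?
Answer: -9574299/13 ≈ -7.3648e+5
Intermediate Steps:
G(F) = -24/13 (G(F) = -2 + (3 + 3)/39 = -2 + 6*(1/39) = -2 + 2/13 = -24/13)
s(A, h) = (886 + h)*(-24/13 + A) (s(A, h) = (A - 24/13)*(h + 886) = (-24/13 + A)*(886 + h) = (886 + h)*(-24/13 + A))
-1370299 - s((-23 + 12)*20, 1971) = -1370299 - (-21264/13 + 886*((-23 + 12)*20) - 24/13*1971 + ((-23 + 12)*20)*1971) = -1370299 - (-21264/13 + 886*(-11*20) - 47304/13 - 11*20*1971) = -1370299 - (-21264/13 + 886*(-220) - 47304/13 - 220*1971) = -1370299 - (-21264/13 - 194920 - 47304/13 - 433620) = -1370299 - 1*(-8239588/13) = -1370299 + 8239588/13 = -9574299/13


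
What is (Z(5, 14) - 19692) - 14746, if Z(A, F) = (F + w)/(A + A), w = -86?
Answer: -172226/5 ≈ -34445.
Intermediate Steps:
Z(A, F) = (-86 + F)/(2*A) (Z(A, F) = (F - 86)/(A + A) = (-86 + F)/((2*A)) = (-86 + F)*(1/(2*A)) = (-86 + F)/(2*A))
(Z(5, 14) - 19692) - 14746 = ((½)*(-86 + 14)/5 - 19692) - 14746 = ((½)*(⅕)*(-72) - 19692) - 14746 = (-36/5 - 19692) - 14746 = -98496/5 - 14746 = -172226/5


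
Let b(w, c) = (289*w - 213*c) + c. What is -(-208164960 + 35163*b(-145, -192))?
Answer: 250395723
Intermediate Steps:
b(w, c) = -212*c + 289*w (b(w, c) = (-213*c + 289*w) + c = -212*c + 289*w)
-(-208164960 + 35163*b(-145, -192)) = -35163/(1/(-5920 + (-212*(-192) + 289*(-145)))) = -35163/(1/(-5920 + (40704 - 41905))) = -35163/(1/(-5920 - 1201)) = -35163/(1/(-7121)) = -35163/(-1/7121) = -35163*(-7121) = 250395723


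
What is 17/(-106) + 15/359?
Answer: -4513/38054 ≈ -0.11859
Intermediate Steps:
17/(-106) + 15/359 = 17*(-1/106) + 15*(1/359) = -17/106 + 15/359 = -4513/38054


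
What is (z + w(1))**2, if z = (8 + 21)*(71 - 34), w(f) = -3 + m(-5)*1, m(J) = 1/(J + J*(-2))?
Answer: 28633201/25 ≈ 1.1453e+6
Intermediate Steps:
m(J) = -1/J (m(J) = 1/(J - 2*J) = 1/(-J) = -1/J)
w(f) = -14/5 (w(f) = -3 - 1/(-5)*1 = -3 - 1*(-1/5)*1 = -3 + (1/5)*1 = -3 + 1/5 = -14/5)
z = 1073 (z = 29*37 = 1073)
(z + w(1))**2 = (1073 - 14/5)**2 = (5351/5)**2 = 28633201/25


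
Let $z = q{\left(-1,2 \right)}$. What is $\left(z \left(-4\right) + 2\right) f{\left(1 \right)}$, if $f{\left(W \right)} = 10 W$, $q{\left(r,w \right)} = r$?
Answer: $60$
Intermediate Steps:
$z = -1$
$\left(z \left(-4\right) + 2\right) f{\left(1 \right)} = \left(\left(-1\right) \left(-4\right) + 2\right) 10 \cdot 1 = \left(4 + 2\right) 10 = 6 \cdot 10 = 60$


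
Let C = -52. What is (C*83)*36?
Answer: -155376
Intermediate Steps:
(C*83)*36 = -52*83*36 = -4316*36 = -155376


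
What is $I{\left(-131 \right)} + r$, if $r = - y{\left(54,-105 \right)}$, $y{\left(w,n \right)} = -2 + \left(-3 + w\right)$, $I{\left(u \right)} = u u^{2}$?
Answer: $-2248140$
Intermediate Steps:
$I{\left(u \right)} = u^{3}$
$y{\left(w,n \right)} = -5 + w$
$r = -49$ ($r = - (-5 + 54) = \left(-1\right) 49 = -49$)
$I{\left(-131 \right)} + r = \left(-131\right)^{3} - 49 = -2248091 - 49 = -2248140$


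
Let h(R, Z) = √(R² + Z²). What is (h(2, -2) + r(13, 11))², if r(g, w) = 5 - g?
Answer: 72 - 32*√2 ≈ 26.745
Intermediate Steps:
(h(2, -2) + r(13, 11))² = (√(2² + (-2)²) + (5 - 1*13))² = (√(4 + 4) + (5 - 13))² = (√8 - 8)² = (2*√2 - 8)² = (-8 + 2*√2)²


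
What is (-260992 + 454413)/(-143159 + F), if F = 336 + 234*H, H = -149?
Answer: -193421/177689 ≈ -1.0885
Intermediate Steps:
F = -34530 (F = 336 + 234*(-149) = 336 - 34866 = -34530)
(-260992 + 454413)/(-143159 + F) = (-260992 + 454413)/(-143159 - 34530) = 193421/(-177689) = 193421*(-1/177689) = -193421/177689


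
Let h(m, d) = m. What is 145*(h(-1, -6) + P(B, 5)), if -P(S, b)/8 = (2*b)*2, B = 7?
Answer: -23345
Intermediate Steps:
P(S, b) = -32*b (P(S, b) = -8*2*b*2 = -32*b)
145*(h(-1, -6) + P(B, 5)) = 145*(-1 - 32*5) = 145*(-1 - 160) = 145*(-161) = -23345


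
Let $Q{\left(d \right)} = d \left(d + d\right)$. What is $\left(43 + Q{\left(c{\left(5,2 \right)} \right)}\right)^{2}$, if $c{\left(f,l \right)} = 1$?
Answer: $2025$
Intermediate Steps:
$Q{\left(d \right)} = 2 d^{2}$ ($Q{\left(d \right)} = d 2 d = 2 d^{2}$)
$\left(43 + Q{\left(c{\left(5,2 \right)} \right)}\right)^{2} = \left(43 + 2 \cdot 1^{2}\right)^{2} = \left(43 + 2 \cdot 1\right)^{2} = \left(43 + 2\right)^{2} = 45^{2} = 2025$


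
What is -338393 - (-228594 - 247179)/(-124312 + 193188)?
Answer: -23306680495/68876 ≈ -3.3839e+5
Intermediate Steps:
-338393 - (-228594 - 247179)/(-124312 + 193188) = -338393 - (-475773)/68876 = -338393 - 1*(-475773/68876) = -338393 + 475773/68876 = -23306680495/68876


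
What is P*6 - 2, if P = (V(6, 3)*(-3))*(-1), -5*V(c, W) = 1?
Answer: -28/5 ≈ -5.6000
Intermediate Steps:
V(c, W) = -⅕ (V(c, W) = -⅕*1 = -⅕)
P = -⅗ (P = -⅕*(-3)*(-1) = (⅗)*(-1) = -⅗ ≈ -0.60000)
P*6 - 2 = -⅗*6 - 2 = -18/5 - 2 = -28/5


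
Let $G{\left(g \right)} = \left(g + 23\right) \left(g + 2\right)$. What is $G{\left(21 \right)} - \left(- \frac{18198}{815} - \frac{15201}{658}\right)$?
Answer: $\frac{567068339}{536270} \approx 1057.4$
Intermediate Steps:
$G{\left(g \right)} = \left(2 + g\right) \left(23 + g\right)$ ($G{\left(g \right)} = \left(23 + g\right) \left(2 + g\right) = \left(2 + g\right) \left(23 + g\right)$)
$G{\left(21 \right)} - \left(- \frac{18198}{815} - \frac{15201}{658}\right) = \left(46 + 21^{2} + 25 \cdot 21\right) - \left(- \frac{18198}{815} - \frac{15201}{658}\right) = \left(46 + 441 + 525\right) - - \frac{24363099}{536270} = 1012 + \left(\frac{15201}{658} + \frac{18198}{815}\right) = 1012 + \frac{24363099}{536270} = \frac{567068339}{536270}$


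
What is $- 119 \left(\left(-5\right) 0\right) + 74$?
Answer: $74$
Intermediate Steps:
$- 119 \left(\left(-5\right) 0\right) + 74 = \left(-119\right) 0 + 74 = 0 + 74 = 74$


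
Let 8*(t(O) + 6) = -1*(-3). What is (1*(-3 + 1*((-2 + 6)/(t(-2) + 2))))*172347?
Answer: -707217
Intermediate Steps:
t(O) = -45/8 (t(O) = -6 + (-1*(-3))/8 = -6 + (1/8)*3 = -6 + 3/8 = -45/8)
(1*(-3 + 1*((-2 + 6)/(t(-2) + 2))))*172347 = (1*(-3 + 1*((-2 + 6)/(-45/8 + 2))))*172347 = (1*(-3 + 1*(4/(-29/8))))*172347 = (1*(-3 + 1*(4*(-8/29))))*172347 = (1*(-3 + 1*(-32/29)))*172347 = (1*(-3 - 32/29))*172347 = (1*(-119/29))*172347 = -119/29*172347 = -707217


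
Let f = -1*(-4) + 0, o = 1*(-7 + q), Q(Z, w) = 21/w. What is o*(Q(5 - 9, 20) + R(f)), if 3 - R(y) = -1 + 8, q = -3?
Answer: 59/2 ≈ 29.500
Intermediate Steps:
o = -10 (o = 1*(-7 - 3) = 1*(-10) = -10)
f = 4 (f = 4 + 0 = 4)
R(y) = -4 (R(y) = 3 - (-1 + 8) = 3 - 1*7 = 3 - 7 = -4)
o*(Q(5 - 9, 20) + R(f)) = -10*(21/20 - 4) = -10*(-59/20) = 59/2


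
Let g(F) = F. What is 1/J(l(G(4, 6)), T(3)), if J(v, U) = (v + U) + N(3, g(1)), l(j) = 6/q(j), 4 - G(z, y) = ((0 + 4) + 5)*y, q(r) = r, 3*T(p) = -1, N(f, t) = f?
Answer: 75/191 ≈ 0.39267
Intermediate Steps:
T(p) = -⅓ (T(p) = (⅓)*(-1) = -⅓)
G(z, y) = 4 - 9*y (G(z, y) = 4 - ((0 + 4) + 5)*y = 4 - (4 + 5)*y = 4 - 9*y)
l(j) = 6/j
J(v, U) = 3 + U + v (J(v, U) = (v + U) + 3 = (U + v) + 3 = 3 + U + v)
1/J(l(G(4, 6)), T(3)) = 1/(3 - ⅓ + 6/(4 - 9*6)) = 1/(3 - ⅓ + 6/(4 - 54)) = 1/(3 - ⅓ + 6/(-50)) = 1/(3 - ⅓ + 6*(-1/50)) = 1/(3 - ⅓ - 3/25) = 1/(191/75) = 75/191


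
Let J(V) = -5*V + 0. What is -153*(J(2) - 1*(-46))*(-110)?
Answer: 605880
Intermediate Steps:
J(V) = -5*V
-153*(J(2) - 1*(-46))*(-110) = -153*(-5*2 - 1*(-46))*(-110) = -153*(-10 + 46)*(-110) = -153*36*(-110) = -5508*(-110) = 605880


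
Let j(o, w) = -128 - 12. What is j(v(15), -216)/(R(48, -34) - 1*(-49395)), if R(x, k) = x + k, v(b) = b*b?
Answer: -140/49409 ≈ -0.0028335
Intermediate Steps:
v(b) = b**2
j(o, w) = -140
R(x, k) = k + x
j(v(15), -216)/(R(48, -34) - 1*(-49395)) = -140/((-34 + 48) - 1*(-49395)) = -140/(14 + 49395) = -140/49409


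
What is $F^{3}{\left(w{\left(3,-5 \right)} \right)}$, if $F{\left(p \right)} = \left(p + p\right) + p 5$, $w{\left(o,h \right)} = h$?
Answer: $-42875$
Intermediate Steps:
$F{\left(p \right)} = 7 p$ ($F{\left(p \right)} = 2 p + 5 p = 7 p$)
$F^{3}{\left(w{\left(3,-5 \right)} \right)} = \left(7 \left(-5\right)\right)^{3} = \left(-35\right)^{3} = -42875$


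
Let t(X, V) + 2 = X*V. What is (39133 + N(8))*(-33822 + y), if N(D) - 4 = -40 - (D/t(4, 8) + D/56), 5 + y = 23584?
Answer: -42048969506/105 ≈ -4.0047e+8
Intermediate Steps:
y = 23579 (y = -5 + 23584 = 23579)
t(X, V) = -2 + V*X (t(X, V) = -2 + X*V = -2 + V*X)
N(D) = -36 - 43*D/840 (N(D) = 4 + (-40 - (D/(-2 + 8*4) + D/56)) = 4 + (-40 - (D/(-2 + 32) + D*(1/56))) = 4 + (-40 - (D/30 + D/56)) = 4 + (-40 - 43*D/840) = -36 - 43*D/840)
(39133 + N(8))*(-33822 + y) = (39133 + (-36 - 43/840*8))*(-33822 + 23579) = (39133 + (-36 - 43/105))*(-10243) = (39133 - 3823/105)*(-10243) = (4105142/105)*(-10243) = -42048969506/105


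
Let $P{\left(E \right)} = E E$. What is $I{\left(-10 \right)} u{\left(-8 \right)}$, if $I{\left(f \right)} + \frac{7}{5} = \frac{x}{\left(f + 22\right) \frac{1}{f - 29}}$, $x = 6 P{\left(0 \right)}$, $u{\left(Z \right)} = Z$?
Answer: $\frac{56}{5} \approx 11.2$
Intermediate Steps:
$P{\left(E \right)} = E^{2}$
$x = 0$ ($x = 6 \cdot 0^{2} = 6 \cdot 0 = 0$)
$I{\left(f \right)} = - \frac{7}{5}$ ($I{\left(f \right)} = - \frac{7}{5} + \frac{0}{\left(f + 22\right) \frac{1}{f - 29}} = - \frac{7}{5} + \frac{0}{\left(22 + f\right) \frac{1}{-29 + f}} = - \frac{7}{5} + \frac{0}{\frac{1}{-29 + f} \left(22 + f\right)} = - \frac{7}{5} + 0 \frac{-29 + f}{22 + f} = - \frac{7}{5} + 0 = - \frac{7}{5}$)
$I{\left(-10 \right)} u{\left(-8 \right)} = \left(- \frac{7}{5}\right) \left(-8\right) = \frac{56}{5}$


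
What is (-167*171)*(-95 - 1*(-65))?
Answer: 856710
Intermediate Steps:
(-167*171)*(-95 - 1*(-65)) = -28557*(-95 + 65) = -28557*(-30) = 856710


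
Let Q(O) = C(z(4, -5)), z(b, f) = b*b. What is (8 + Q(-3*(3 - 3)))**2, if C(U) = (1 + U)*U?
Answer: 78400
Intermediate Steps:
z(b, f) = b**2
C(U) = U*(1 + U)
Q(O) = 272 (Q(O) = 4**2*(1 + 4**2) = 16*(1 + 16) = 16*17 = 272)
(8 + Q(-3*(3 - 3)))**2 = (8 + 272)**2 = 280**2 = 78400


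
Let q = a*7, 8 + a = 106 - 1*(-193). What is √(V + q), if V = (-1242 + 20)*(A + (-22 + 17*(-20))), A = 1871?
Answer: I*√1841961 ≈ 1357.2*I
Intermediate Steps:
a = 291 (a = -8 + (106 - 1*(-193)) = -8 + (106 + 193) = -8 + 299 = 291)
V = -1843998 (V = (-1242 + 20)*(1871 + (-22 + 17*(-20))) = -1222*(1871 + (-22 - 340)) = -1222*(1871 - 362) = -1222*1509 = -1843998)
q = 2037 (q = 291*7 = 2037)
√(V + q) = √(-1843998 + 2037) = √(-1841961) = I*√1841961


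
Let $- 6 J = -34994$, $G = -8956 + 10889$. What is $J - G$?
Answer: $\frac{11698}{3} \approx 3899.3$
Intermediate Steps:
$G = 1933$
$J = \frac{17497}{3}$ ($J = \left(- \frac{1}{6}\right) \left(-34994\right) = \frac{17497}{3} \approx 5832.3$)
$J - G = \frac{17497}{3} - 1933 = \frac{11698}{3}$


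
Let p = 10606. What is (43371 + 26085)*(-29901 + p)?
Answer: -1340153520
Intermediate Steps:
(43371 + 26085)*(-29901 + p) = (43371 + 26085)*(-29901 + 10606) = 69456*(-19295) = -1340153520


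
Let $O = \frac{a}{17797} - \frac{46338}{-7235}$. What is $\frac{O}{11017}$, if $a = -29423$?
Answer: $\frac{611801981}{1418563187015} \approx 0.00043128$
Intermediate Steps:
$O = \frac{611801981}{128761295}$ ($O = - \frac{29423}{17797} - \frac{46338}{-7235} = \left(-29423\right) \frac{1}{17797} - - \frac{46338}{7235} = - \frac{29423}{17797} + \frac{46338}{7235} = \frac{611801981}{128761295} \approx 4.7514$)
$\frac{O}{11017} = \frac{611801981}{128761295 \cdot 11017} = \frac{611801981}{128761295} \cdot \frac{1}{11017} = \frac{611801981}{1418563187015}$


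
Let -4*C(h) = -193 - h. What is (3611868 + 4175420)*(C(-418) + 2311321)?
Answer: 17998484252498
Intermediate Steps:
C(h) = 193/4 + h/4 (C(h) = -(-193 - h)/4 = 193/4 + h/4)
(3611868 + 4175420)*(C(-418) + 2311321) = (3611868 + 4175420)*((193/4 + (1/4)*(-418)) + 2311321) = 7787288*((193/4 - 209/2) + 2311321) = 7787288*(-225/4 + 2311321) = 7787288*(9245059/4) = 17998484252498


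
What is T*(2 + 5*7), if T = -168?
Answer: -6216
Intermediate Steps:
T*(2 + 5*7) = -168*(2 + 5*7) = -168*(2 + 35) = -168*37 = -6216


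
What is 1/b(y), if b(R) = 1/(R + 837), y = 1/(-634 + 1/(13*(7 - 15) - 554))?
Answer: 349173143/417173 ≈ 837.00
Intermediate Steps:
y = -658/417173 (y = 1/(-634 + 1/(13*(-8) - 554)) = 1/(-634 + 1/(-104 - 554)) = 1/(-634 + 1/(-658)) = 1/(-634 - 1/658) = 1/(-417173/658) = -658/417173 ≈ -0.0015773)
b(R) = 1/(837 + R)
1/b(y) = 1/(1/(837 - 658/417173)) = 1/(1/(349173143/417173)) = 1/(417173/349173143) = 349173143/417173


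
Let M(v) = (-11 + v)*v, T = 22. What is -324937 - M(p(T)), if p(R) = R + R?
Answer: -326389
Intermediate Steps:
p(R) = 2*R
M(v) = v*(-11 + v)
-324937 - M(p(T)) = -324937 - 2*22*(-11 + 2*22) = -324937 - 44*(-11 + 44) = -324937 - 44*33 = -324937 - 1*1452 = -324937 - 1452 = -326389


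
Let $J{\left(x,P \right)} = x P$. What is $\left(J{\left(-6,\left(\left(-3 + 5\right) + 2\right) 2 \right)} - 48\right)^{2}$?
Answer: $9216$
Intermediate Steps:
$J{\left(x,P \right)} = P x$
$\left(J{\left(-6,\left(\left(-3 + 5\right) + 2\right) 2 \right)} - 48\right)^{2} = \left(\left(\left(-3 + 5\right) + 2\right) 2 \left(-6\right) - 48\right)^{2} = \left(\left(2 + 2\right) 2 \left(-6\right) - 48\right)^{2} = \left(4 \cdot 2 \left(-6\right) - 48\right)^{2} = \left(8 \left(-6\right) - 48\right)^{2} = \left(-48 - 48\right)^{2} = \left(-96\right)^{2} = 9216$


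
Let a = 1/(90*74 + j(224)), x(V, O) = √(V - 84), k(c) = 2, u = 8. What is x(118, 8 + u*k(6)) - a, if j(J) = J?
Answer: -1/6884 + √34 ≈ 5.8308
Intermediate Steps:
x(V, O) = √(-84 + V)
a = 1/6884 (a = 1/(90*74 + 224) = 1/(6660 + 224) = 1/6884 ≈ 0.00014526)
x(118, 8 + u*k(6)) - a = √(-84 + 118) - 1*1/6884 = √34 - 1/6884 = -1/6884 + √34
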